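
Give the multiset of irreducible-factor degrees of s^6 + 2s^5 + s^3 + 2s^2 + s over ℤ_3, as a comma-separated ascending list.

1, 2, 3

Write h(s) = s^6 + 2s^5 + s^3 + 2s^2 + s.
Roots in ℤ_3: h(0) = 0 → root; h(1) = 1; h(2) = 2.
Linear factors from roots: (s).
Complete factorization: h(s) = (s)·(s^2 + s + 2)·(s^3 + s^2 + 2).
Factor degrees with multiplicity: 1 + 2 + 3 = 6.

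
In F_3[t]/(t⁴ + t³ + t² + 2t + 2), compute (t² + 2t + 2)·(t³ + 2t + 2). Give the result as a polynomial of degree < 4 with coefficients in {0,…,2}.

2t^3 + t + 2

Multiply in F_3[t]: (t² + 2t + 2)·(t³ + 2t + 2) = t⁵ + 2t⁴ + t³ + 2t + 1.
Reduce using t⁴ ≡ 2t³ + 2t² + t + 1 (mod t⁴ + t³ + t² + 2t + 2).
Reduced: 2t³ + t + 2.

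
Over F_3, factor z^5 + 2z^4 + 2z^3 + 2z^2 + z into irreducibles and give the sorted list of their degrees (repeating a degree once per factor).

1, 1, 1, 2

Write h(z) = z^5 + 2z^4 + 2z^3 + 2z^2 + z.
Roots in F_3: h(0) = 0 → root; h(1) = 2; h(2) = 0 → root.
Linear factors from roots: (z), (z + 1).
Complete factorization: h(z) = (z)·(z + 1)^2·(z^2 + 1).
Factor degrees with multiplicity: 1 + 1 + 1 + 2 = 5.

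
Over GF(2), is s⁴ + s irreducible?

Write h(s) = s⁴ + s.
Check for roots in GF(2): h(0) = 0 → root; h(1) = 0 → root.
h(0) = 0, so (s) divides h(s); h is reducible.

No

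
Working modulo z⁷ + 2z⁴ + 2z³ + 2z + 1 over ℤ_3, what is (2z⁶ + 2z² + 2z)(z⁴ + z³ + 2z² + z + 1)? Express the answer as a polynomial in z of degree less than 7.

2z^6 + z^5 + z^4 + z^3 + 2z + 2

Multiply in ℤ_3[z]: (2z⁶ + 2z² + 2z)·(z⁴ + z³ + 2z² + z + 1) = 2z¹⁰ + 2z⁹ + z⁸ + 2z⁷ + z⁶ + z⁵ + z² + 2z.
Reduce using z⁷ ≡ z⁴ + z³ + z + 2 (mod z⁷ + 2z⁴ + 2z³ + 2z + 1).
Reduced: 2z⁶ + z⁵ + z⁴ + z³ + 2z + 2.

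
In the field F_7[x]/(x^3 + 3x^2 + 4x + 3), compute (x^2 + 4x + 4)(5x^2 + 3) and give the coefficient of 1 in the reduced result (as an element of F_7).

4

Multiply in F_7[x]: (x^2 + 4x + 4)·(5x^2 + 3) = 5x^4 + 6x^3 + 2x^2 + 5x + 5.
Reduce using x^3 ≡ 4x^2 + 3x + 4 (mod x^3 + 3x^2 + 4x + 3).
Reduced: 2x^2 + 5x + 4.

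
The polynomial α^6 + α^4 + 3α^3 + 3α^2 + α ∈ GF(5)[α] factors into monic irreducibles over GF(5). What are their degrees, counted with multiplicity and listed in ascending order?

1, 2, 3

Write h(α) = α^6 + α^4 + 3α^3 + 3α^2 + α.
Roots in GF(5): h(0) = 0 → root; h(1) = 4; h(2) = 3; h(3) = 1; h(4) = 1.
Linear factors from roots: (α).
Complete factorization: h(α) = (α)·(α^2 + 2)·(α^3 + 4α + 3).
Factor degrees with multiplicity: 1 + 2 + 3 = 6.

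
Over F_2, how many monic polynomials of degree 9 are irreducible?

Gauss's count: N_{2}(9) = (1/9) Σ_{d|9} μ(9/d)·2^d.
Divisors of 9: 1, 3, 9; μ(9/d) for each: 0, -1, 1.
Σ = − 2^3 + 2^9 = 504.
N = 504/9 = 56.

56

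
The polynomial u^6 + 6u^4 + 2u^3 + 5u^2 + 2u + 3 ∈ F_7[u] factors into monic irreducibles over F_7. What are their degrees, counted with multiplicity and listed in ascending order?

1, 1, 4

Write f(u) = u^6 + 6u^4 + 2u^3 + 5u^2 + 2u + 3.
Linear factors from roots: (u + 5), (u + 4).
Complete factorization: f(u) = (u + 4)·(u + 5)·(u^4 + 5u^3 + 4u^2 + 6u + 4).
Factor degrees with multiplicity: 1 + 1 + 4 = 6.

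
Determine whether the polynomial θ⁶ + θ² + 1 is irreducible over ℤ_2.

No

Write P(θ) = θ⁶ + θ² + 1.
Check for roots in ℤ_2: P(0) = 1; P(1) = 1.
No roots, so no linear factors.
Monic irreducibles of degree 2 over GF(2): θ² + θ + 1.
None of them divide P (all give nonzero remainder).
Monic irreducibles of degree 3 over GF(2): θ³ + θ + 1, θ³ + θ² + 1.
θ³ + θ + 1 divides P: P(θ) = (θ³ + θ + 1)·(θ³ + θ + 1).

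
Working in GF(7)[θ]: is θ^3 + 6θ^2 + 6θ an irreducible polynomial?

Write g(θ) = θ^3 + 6θ^2 + 6θ.
Check for roots in GF(7): g(0) = 0 → root; g(1) = 6; g(2) = 2; g(3) = 1; g(4) = 2; g(5) = 4; g(6) = 6.
g(0) = 0, so (θ) divides g(θ); g is reducible.

No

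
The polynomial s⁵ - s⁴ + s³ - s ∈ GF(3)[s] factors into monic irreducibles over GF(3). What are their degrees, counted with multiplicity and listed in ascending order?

1, 1, 1, 2

Write g(s) = s⁵ - s⁴ + s³ - s.
Roots in GF(3): g(0) = 0 → root; g(1) = 0 → root; g(2) = 1.
Linear factors from roots: (s), (s - 1).
Complete factorization: g(s) = (s)·(s - 1)^2·(s² + s - 1).
Factor degrees with multiplicity: 1 + 1 + 1 + 2 = 5.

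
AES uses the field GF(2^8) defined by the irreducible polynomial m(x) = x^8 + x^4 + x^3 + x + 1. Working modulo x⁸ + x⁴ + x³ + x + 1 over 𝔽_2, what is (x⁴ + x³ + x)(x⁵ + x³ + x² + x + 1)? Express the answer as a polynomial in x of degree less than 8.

x^7 + x^6 + x^5 + x^4 + x^3 + x + 1

Multiply in 𝔽_2[x]: (x⁴ + x³ + x)·(x⁵ + x³ + x² + x + 1) = x⁹ + x⁸ + x⁷ + x⁶ + x⁴ + x² + x.
Reduce using x⁸ ≡ x⁴ + x³ + x + 1 (mod x⁸ + x⁴ + x³ + x + 1).
Reduced: x⁷ + x⁶ + x⁵ + x⁴ + x³ + x + 1.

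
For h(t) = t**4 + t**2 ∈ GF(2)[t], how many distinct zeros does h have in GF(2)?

2

Evaluate at each of the 2 elements of GF(2):
h(0) = 0 → root; h(1) = 0 → root.
Roots: {0, 1}.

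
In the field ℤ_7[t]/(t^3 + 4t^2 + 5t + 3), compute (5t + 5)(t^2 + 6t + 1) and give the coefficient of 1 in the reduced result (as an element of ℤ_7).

Multiply in ℤ_7[t]: (5t + 5)·(t^2 + 6t + 1) = 5t^3 + 5.
Reduce using t^3 ≡ 3t^2 + 2t + 4 (mod t^3 + 4t^2 + 5t + 3).
Reduced: t^2 + 3t + 4.

4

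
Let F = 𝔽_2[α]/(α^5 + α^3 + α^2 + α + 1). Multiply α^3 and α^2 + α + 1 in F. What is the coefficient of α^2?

1

Multiply in 𝔽_2[α]: (α^3)·(α^2 + α + 1) = α^5 + α^4 + α^3.
Reduce using α^5 ≡ α^3 + α^2 + α + 1 (mod α^5 + α^3 + α^2 + α + 1).
Reduced: α^4 + α^2 + α + 1.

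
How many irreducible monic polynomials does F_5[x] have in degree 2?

The number of monic irreducibles of degree 2 over GF(5) is (1/2)·Σ_{d∣2} μ(2/d) 5^d.
Divisors of 2: 1, 2; μ(2/d) for each: -1, 1.
Σ = − 5^1 + 5^2 = 20.
N = 20/2 = 10.

10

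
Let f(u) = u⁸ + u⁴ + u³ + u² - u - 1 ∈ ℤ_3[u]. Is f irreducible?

Check for roots in ℤ_3: f(0) = 2; f(1) = 2; f(2) = 2.
No roots, so no linear factors.
Monic irreducibles of degree 2 over GF(3): u² + 1, u² + u - 1, u² - u - 1.
None of them divide f (all give nonzero remainder).
Degree-3 irreducible divisors: test the 8 monic irreducibles of degree 3 over GF(3).
None of them divide f (all give nonzero remainder).
Degree-4 irreducible divisors: test the 18 monic irreducibles of degree 4 over GF(3).
None of them divide f (all give nonzero remainder).
No irreducible factor of degree ≤ 4 exists, so f is irreducible over GF(3).

Yes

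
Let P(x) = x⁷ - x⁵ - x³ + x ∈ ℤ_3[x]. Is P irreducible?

Check for roots in ℤ_3: P(0) = 0 → root; P(1) = 0 → root; P(2) = 0 → root.
P(0) = 0, so (x) divides P(x); P is reducible.

No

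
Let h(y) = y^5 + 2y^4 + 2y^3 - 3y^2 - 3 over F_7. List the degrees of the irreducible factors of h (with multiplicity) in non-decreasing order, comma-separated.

1, 4

Linear factors from roots: (y + 1).
Complete factorization: h(y) = (y + 1)·(y^4 + y^3 + y^2 + 3y - 3).
Factor degrees with multiplicity: 1 + 4 = 5.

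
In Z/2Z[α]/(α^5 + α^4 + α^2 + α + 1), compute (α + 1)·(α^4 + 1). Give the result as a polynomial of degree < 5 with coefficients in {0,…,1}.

α^2

Multiply in Z/2Z[α]: (α + 1)·(α^4 + 1) = α^5 + α^4 + α + 1.
Reduce using α^5 ≡ α^4 + α^2 + α + 1 (mod α^5 + α^4 + α^2 + α + 1).
Reduced: α^2.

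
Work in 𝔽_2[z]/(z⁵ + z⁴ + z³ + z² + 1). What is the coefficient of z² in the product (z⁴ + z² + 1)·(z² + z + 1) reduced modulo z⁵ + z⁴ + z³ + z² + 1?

Multiply in 𝔽_2[z]: (z⁴ + z² + 1)·(z² + z + 1) = z⁶ + z⁵ + z³ + z + 1.
Reduce using z⁵ ≡ z⁴ + z³ + z² + 1 (mod z⁵ + z⁴ + z³ + z² + 1).
Reduced: z⁴ + 1.

0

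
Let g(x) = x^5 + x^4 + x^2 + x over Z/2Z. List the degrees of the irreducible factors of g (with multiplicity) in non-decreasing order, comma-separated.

1, 1, 1, 2

Roots in Z/2Z: g(0) = 0 → root; g(1) = 0 → root.
Linear factors from roots: (x), (x + 1).
Complete factorization: g(x) = (x)·(x + 1)^2·(x^2 + x + 1).
Factor degrees with multiplicity: 1 + 1 + 1 + 2 = 5.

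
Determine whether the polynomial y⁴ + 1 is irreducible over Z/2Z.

Write m(y) = y⁴ + 1.
Check for roots in Z/2Z: m(0) = 1; m(1) = 0 → root.
m(1) = 0, so (y − 1) divides m(y); m is reducible.

No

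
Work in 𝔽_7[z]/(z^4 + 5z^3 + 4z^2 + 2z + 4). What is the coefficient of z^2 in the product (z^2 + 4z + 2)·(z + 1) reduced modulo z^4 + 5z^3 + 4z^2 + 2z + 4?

Multiply in 𝔽_7[z]: (z^2 + 4z + 2)·(z + 1) = z^3 + 5z^2 + 6z + 2.
Reduced: z^3 + 5z^2 + 6z + 2.

5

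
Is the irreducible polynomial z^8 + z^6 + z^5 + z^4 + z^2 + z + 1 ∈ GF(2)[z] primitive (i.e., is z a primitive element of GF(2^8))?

No

Write f(z) = z^8 + z^6 + z^5 + z^4 + z^2 + z + 1.
|GF(2^8)^×| = 2^8 − 1 = 255. Prime factorization: 255 = 3·5·17.
f is primitive ⇔ z has order 255 in GF(2)[z]/(f), i.e. z^(255/q) ≠ 1 for each prime q | 255.
z^(85) mod f = 1
z^(51) mod f = z^6 + z^4 + z^3 + z^2 + z.
z^(15) mod f = z^7 + z^6 + z^5 + z^4 + z^3 + z^2 + z.
Since z^(85) = 1, the order of z divides 85 < 255; not primitive.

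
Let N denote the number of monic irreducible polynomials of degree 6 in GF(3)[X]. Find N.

116

By the necklace-counting formula, N_3(6) = (1/6) Σ_{d|6} μ(6/d)·3^d.
Divisors of 6: 1, 2, 3, 6; μ(6/d) for each: 1, -1, -1, 1.
Σ = 3^1 − 3^2 − 3^3 + 3^6 = 696.
N = 696/6 = 116.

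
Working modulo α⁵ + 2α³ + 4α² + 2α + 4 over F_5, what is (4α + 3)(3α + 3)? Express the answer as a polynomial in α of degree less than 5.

Multiply in F_5[α]: (4α + 3)·(3α + 3) = 2α² + α + 4.
Reduced: 2α² + α + 4.

2α^2 + α + 4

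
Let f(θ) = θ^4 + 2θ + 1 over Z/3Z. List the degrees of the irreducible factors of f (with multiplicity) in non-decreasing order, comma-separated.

Roots in Z/3Z: f(0) = 1; f(1) = 1; f(2) = 0 → root.
Linear factors from roots: (θ + 1).
Complete factorization: f(θ) = (θ + 1)·(θ^3 + 2θ^2 + θ + 1).
Factor degrees with multiplicity: 1 + 3 = 4.

1, 3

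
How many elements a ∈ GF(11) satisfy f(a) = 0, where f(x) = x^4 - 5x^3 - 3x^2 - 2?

2

Evaluate at each of the 11 elements of GF(11):
f(0) = 9; f(1) = 2; f(2) = 6; f(3) = 5; f(4) = 7; f(5) = 0 → root; f(6) = 7; f(7) = 9; f(8) = 0 → root; f(9) = 9; f(10) = 1.
Roots: {5, 8}.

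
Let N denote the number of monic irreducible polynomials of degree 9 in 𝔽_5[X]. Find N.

217000

x^(5^9) − x is the product of all monic irreducibles of degree dividing 9; Möbius inversion gives N = (1/9) Σ μ(9/d)·5^d.
Divisors of 9: 1, 3, 9; μ(9/d) for each: 0, -1, 1.
Σ = − 5^3 + 5^9 = 1953000.
N = 1953000/9 = 217000.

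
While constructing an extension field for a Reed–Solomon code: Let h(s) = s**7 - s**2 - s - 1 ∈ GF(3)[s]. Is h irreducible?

Yes

Check for roots in GF(3): h(0) = 2; h(1) = 1; h(2) = 1.
No roots, so no linear factors.
Monic irreducibles of degree 2 over GF(3): s**2 + 1, s**2 + s - 1, s**2 - s - 1.
None of them divide h (all give nonzero remainder).
Degree-3 irreducible divisors: test the 8 monic irreducibles of degree 3 over GF(3).
None of them divide h (all give nonzero remainder).
No irreducible factor of degree ≤ 3 exists, so h is irreducible over GF(3).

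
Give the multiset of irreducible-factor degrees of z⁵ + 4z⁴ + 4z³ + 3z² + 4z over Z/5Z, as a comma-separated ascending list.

1, 2, 2

Write h(z) = z⁵ + 4z⁴ + 4z³ + 3z² + 4z.
Roots in Z/5Z: h(0) = 0 → root; h(1) = 1; h(2) = 3; h(3) = 4; h(4) = 3.
Linear factors from roots: (z).
Complete factorization: h(z) = (z)·(z² + 2)·(z² + 4z + 2).
Factor degrees with multiplicity: 1 + 2 + 2 = 5.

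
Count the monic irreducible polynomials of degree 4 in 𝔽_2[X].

3

Gauss's count: N_{2}(4) = (1/4) Σ_{d|4} μ(4/d)·2^d.
Divisors of 4: 1, 2, 4; μ(4/d) for each: 0, -1, 1.
Σ = − 2^2 + 2^4 = 12.
N = 12/4 = 3.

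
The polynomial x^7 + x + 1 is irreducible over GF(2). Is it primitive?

Yes

Write f(x) = x^7 + x + 1.
|GF(2^7)^×| = 2^7 − 1 = 127. Prime factorization: 127 = 127.
f is primitive ⇔ x has order 127 in GF(2)[x]/(f), i.e. x^(127/q) ≠ 1 for each prime q | 127.
x^(1) mod f = x.
None equal 1, so x has full order 127; f is primitive.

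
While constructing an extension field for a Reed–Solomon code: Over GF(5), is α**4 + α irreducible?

Write h(α) = α**4 + α.
Check for roots in GF(5): h(0) = 0 → root; h(1) = 2; h(2) = 3; h(3) = 4; h(4) = 0 → root.
h(0) = 0, so (α) divides h(α); h is reducible.

No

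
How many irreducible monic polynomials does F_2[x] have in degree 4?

3

x^(2^4) − x is the product of all monic irreducibles of degree dividing 4; Möbius inversion gives N = (1/4) Σ μ(4/d)·2^d.
Divisors of 4: 1, 2, 4; μ(4/d) for each: 0, -1, 1.
Σ = − 2^2 + 2^4 = 12.
N = 12/4 = 3.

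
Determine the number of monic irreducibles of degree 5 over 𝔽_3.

x^(3^5) − x is the product of all monic irreducibles of degree dividing 5; Möbius inversion gives N = (1/5) Σ μ(5/d)·3^d.
Divisors of 5: 1, 5; μ(5/d) for each: -1, 1.
Σ = − 3^1 + 3^5 = 240.
N = 240/5 = 48.

48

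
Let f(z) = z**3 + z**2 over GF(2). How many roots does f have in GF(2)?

Evaluate at each of the 2 elements of GF(2):
f(0) = 0 → root; f(1) = 0 → root.
Roots: {0, 1}.

2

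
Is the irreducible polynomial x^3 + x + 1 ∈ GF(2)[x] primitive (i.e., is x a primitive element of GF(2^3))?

Yes

Write f(x) = x^3 + x + 1.
|GF(2^3)^×| = 2^3 − 1 = 7. Prime factorization: 7 = 7.
f is primitive ⇔ x has order 7 in GF(2)[x]/(f), i.e. x^(7/q) ≠ 1 for each prime q | 7.
x^(1) mod f = x.
None equal 1, so x has full order 7; f is primitive.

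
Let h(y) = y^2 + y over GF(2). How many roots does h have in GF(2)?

Evaluate at each of the 2 elements of GF(2):
h(0) = 0 → root; h(1) = 0 → root.
Roots: {0, 1}.

2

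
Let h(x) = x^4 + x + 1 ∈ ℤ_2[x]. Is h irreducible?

Yes

Check for roots in ℤ_2: h(0) = 1; h(1) = 1.
No roots, so no linear factors.
Monic irreducibles of degree 2 over GF(2): x^2 + x + 1.
None of them divide h (all give nonzero remainder).
No irreducible factor of degree ≤ 2 exists, so h is irreducible over GF(2).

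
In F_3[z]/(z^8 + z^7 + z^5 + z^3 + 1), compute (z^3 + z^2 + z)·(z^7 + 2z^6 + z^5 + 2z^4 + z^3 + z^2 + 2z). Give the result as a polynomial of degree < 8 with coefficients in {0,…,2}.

2z^7 + 2z^6 + z^5 + 2z^4 + z^3 + z^2 + z + 1

Multiply in F_3[z]: (z^3 + z^2 + z)·(z^7 + 2z^6 + z^5 + 2z^4 + z^3 + z^2 + 2z) = z^10 + z^8 + 2z^7 + z^6 + z^5 + z^4 + 2z^2.
Reduce using z^8 ≡ 2z^7 + 2z^5 + 2z^3 + 2 (mod z^8 + z^7 + z^5 + z^3 + 1).
Reduced: 2z^7 + 2z^6 + z^5 + 2z^4 + z^3 + z^2 + z + 1.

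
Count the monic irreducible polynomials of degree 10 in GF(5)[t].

By the necklace-counting formula, N_5(10) = (1/10) Σ_{d|10} μ(10/d)·5^d.
Divisors of 10: 1, 2, 5, 10; μ(10/d) for each: 1, -1, -1, 1.
Σ = 5^1 − 5^2 − 5^5 + 5^10 = 9762480.
N = 9762480/10 = 976248.

976248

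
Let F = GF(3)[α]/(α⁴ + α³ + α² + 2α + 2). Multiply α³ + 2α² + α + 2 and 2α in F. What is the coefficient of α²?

0

Multiply in GF(3)[α]: (α³ + 2α² + α + 2)·(2α) = 2α⁴ + α³ + 2α² + α.
Reduce using α⁴ ≡ 2α³ + 2α² + α + 1 (mod α⁴ + α³ + α² + 2α + 2).
Reduced: 2α³ + 2.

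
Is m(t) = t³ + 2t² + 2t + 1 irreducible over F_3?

No

Check for roots in F_3: m(0) = 1; m(1) = 0 → root; m(2) = 0 → root.
m(1) = 0, so (t − 1) divides m(t); m is reducible.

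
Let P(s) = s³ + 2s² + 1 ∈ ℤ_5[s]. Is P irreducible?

Check for roots in ℤ_5: P(0) = 1; P(1) = 4; P(2) = 2; P(3) = 1; P(4) = 2.
No roots. A degree-3 polynomial over a field with no linear factor is irreducible.

Yes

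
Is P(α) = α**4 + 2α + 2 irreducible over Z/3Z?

Yes

Check for roots in Z/3Z: P(0) = 2; P(1) = 2; P(2) = 1.
No roots, so no linear factors.
Monic irreducibles of degree 2 over GF(3): α**2 + 1, α**2 + α + 2, α**2 + 2α + 2.
None of them divide P (all give nonzero remainder).
No irreducible factor of degree ≤ 2 exists, so P is irreducible over GF(3).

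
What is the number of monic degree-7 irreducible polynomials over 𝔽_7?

By the necklace-counting formula, N_7(7) = (1/7) Σ_{d|7} μ(7/d)·7^d.
Divisors of 7: 1, 7; μ(7/d) for each: -1, 1.
Σ = − 7^1 + 7^7 = 823536.
N = 823536/7 = 117648.

117648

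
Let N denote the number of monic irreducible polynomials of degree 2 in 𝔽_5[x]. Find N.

10

By the necklace-counting formula, N_5(2) = (1/2) Σ_{d|2} μ(2/d)·5^d.
Divisors of 2: 1, 2; μ(2/d) for each: -1, 1.
Σ = − 5^1 + 5^2 = 20.
N = 20/2 = 10.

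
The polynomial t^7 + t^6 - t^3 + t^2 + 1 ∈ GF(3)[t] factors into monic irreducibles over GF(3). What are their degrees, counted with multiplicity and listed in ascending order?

Write g(t) = t^7 + t^6 - t^3 + t^2 + 1.
Roots in GF(3): g(0) = 1; g(1) = 0 → root; g(2) = 0 → root.
Linear factors from roots: (t - 1), (t + 1).
Complete factorization: g(t) = (t + 1)·(t - 1)^2·(t^4 - t^3 + t + 1).
Factor degrees with multiplicity: 1 + 1 + 1 + 4 = 7.

1, 1, 1, 4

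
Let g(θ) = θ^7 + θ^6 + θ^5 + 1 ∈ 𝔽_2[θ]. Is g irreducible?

No

Check for roots in 𝔽_2: g(0) = 1; g(1) = 0 → root.
g(1) = 0, so (θ − 1) divides g(θ); g is reducible.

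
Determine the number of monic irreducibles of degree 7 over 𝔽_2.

By the necklace-counting formula, N_2(7) = (1/7) Σ_{d|7} μ(7/d)·2^d.
Divisors of 7: 1, 7; μ(7/d) for each: -1, 1.
Σ = − 2^1 + 2^7 = 126.
N = 126/7 = 18.

18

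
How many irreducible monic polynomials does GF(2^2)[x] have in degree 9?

x^(4^9) − x is the product of all monic irreducibles of degree dividing 9; Möbius inversion gives N = (1/9) Σ μ(9/d)·4^d.
Divisors of 9: 1, 3, 9; μ(9/d) for each: 0, -1, 1.
Σ = − 4^3 + 4^9 = 262080.
N = 262080/9 = 29120.

29120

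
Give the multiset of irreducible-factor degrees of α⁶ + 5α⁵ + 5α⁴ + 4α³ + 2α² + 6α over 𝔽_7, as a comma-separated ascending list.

Write g(α) = α⁶ + 5α⁵ + 5α⁴ + 4α³ + 2α² + 6α.
Linear factors from roots: (α), (α + 3), (α + 1).
Complete factorization: g(α) = (α)·(α + 1)·(α + 3)·(α³ + α² + 5α + 2).
Factor degrees with multiplicity: 1 + 1 + 1 + 3 = 6.

1, 1, 1, 3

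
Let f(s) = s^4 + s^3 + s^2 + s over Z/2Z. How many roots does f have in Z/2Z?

2

Evaluate at each of the 2 elements of Z/2Z:
f(0) = 0 → root; f(1) = 0 → root.
Roots: {0, 1}.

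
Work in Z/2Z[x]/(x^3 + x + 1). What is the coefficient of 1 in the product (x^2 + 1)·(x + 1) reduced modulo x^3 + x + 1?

Multiply in Z/2Z[x]: (x^2 + 1)·(x + 1) = x^3 + x^2 + x + 1.
Reduce using x^3 ≡ x + 1 (mod x^3 + x + 1).
Reduced: x^2.

0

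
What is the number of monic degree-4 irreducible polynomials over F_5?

150

By the necklace-counting formula, N_5(4) = (1/4) Σ_{d|4} μ(4/d)·5^d.
Divisors of 4: 1, 2, 4; μ(4/d) for each: 0, -1, 1.
Σ = − 5^2 + 5^4 = 600.
N = 600/4 = 150.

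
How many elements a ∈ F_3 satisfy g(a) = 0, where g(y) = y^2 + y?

Evaluate at each of the 3 elements of F_3:
g(0) = 0 → root; g(1) = 2; g(2) = 0 → root.
Roots: {0, 2}.

2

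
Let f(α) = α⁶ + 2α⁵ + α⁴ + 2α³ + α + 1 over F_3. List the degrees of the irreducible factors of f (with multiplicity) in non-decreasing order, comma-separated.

6

Roots in F_3: f(0) = 1; f(1) = 2; f(2) = 1.
Complete factorization: f(α) = (α⁶ + 2α⁵ + α⁴ + 2α³ + α + 1).
Factor degrees with multiplicity: 6 = 6.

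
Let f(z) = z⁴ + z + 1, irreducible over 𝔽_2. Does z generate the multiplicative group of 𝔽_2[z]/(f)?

|GF(2^4)^×| = 2^4 − 1 = 15. Prime factorization: 15 = 3·5.
f is primitive ⇔ z has order 15 in GF(2)[z]/(f), i.e. z^(15/q) ≠ 1 for each prime q | 15.
z^(5) mod f = z² + z.
z^(3) mod f = z³.
None equal 1, so z has full order 15; f is primitive.

Yes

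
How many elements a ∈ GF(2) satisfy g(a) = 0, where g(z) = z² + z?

2

Evaluate at each of the 2 elements of GF(2):
g(0) = 0 → root; g(1) = 0 → root.
Roots: {0, 1}.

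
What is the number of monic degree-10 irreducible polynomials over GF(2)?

99

Gauss's count: N_{2}(10) = (1/10) Σ_{d|10} μ(10/d)·2^d.
Divisors of 10: 1, 2, 5, 10; μ(10/d) for each: 1, -1, -1, 1.
Σ = 2^1 − 2^2 − 2^5 + 2^10 = 990.
N = 990/10 = 99.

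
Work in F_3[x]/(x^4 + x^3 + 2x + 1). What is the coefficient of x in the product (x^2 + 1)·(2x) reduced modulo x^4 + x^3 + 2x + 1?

Multiply in F_3[x]: (x^2 + 1)·(2x) = 2x^3 + 2x.
Reduced: 2x^3 + 2x.

2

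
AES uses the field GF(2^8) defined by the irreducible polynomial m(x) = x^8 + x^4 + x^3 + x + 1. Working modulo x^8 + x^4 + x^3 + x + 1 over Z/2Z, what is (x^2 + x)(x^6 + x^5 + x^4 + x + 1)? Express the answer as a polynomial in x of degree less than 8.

Multiply in Z/2Z[x]: (x^2 + x)·(x^6 + x^5 + x^4 + x + 1) = x^8 + x^5 + x^3 + x.
Reduce using x^8 ≡ x^4 + x^3 + x + 1 (mod x^8 + x^4 + x^3 + x + 1).
Reduced: x^5 + x^4 + 1.

x^5 + x^4 + 1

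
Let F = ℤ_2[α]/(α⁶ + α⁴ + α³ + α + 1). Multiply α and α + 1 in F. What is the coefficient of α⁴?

0

Multiply in ℤ_2[α]: (α)·(α + 1) = α² + α.
Reduced: α² + α.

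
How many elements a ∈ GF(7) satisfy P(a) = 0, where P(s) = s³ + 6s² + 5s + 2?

Evaluate at each of the 7 elements of GF(7):
P(0) = 2; P(1) = 0 → root; P(2) = 2; P(3) = 0 → root; P(4) = 0 → root; P(5) = 1; P(6) = 2.
Roots: {1, 3, 4}.

3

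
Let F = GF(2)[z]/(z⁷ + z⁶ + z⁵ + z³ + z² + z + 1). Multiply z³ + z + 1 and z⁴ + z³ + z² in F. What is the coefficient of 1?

1

Multiply in GF(2)[z]: (z³ + z + 1)·(z⁴ + z³ + z²) = z⁷ + z⁶ + z².
Reduce using z⁷ ≡ z⁶ + z⁵ + z³ + z² + z + 1 (mod z⁷ + z⁶ + z⁵ + z³ + z² + z + 1).
Reduced: z⁵ + z³ + z + 1.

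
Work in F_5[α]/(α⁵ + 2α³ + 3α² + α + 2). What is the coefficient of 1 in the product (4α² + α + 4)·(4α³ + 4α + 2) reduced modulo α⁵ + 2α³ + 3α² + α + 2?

1

Multiply in F_5[α]: (4α² + α + 4)·(4α³ + 4α + 2) = α⁵ + 4α⁴ + 2α³ + 2α² + 3α + 3.
Reduce using α⁵ ≡ 3α³ + 2α² + 4α + 3 (mod α⁵ + 2α³ + 3α² + α + 2).
Reduced: 4α⁴ + 4α² + 2α + 1.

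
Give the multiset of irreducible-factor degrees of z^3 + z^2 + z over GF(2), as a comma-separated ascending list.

Write f(z) = z^3 + z^2 + z.
Roots in GF(2): f(0) = 0 → root; f(1) = 1.
Linear factors from roots: (z).
Complete factorization: f(z) = (z)·(z^2 + z + 1).
Factor degrees with multiplicity: 1 + 2 = 3.

1, 2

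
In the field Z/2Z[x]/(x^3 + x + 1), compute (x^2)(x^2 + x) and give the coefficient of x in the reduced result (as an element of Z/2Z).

Multiply in Z/2Z[x]: (x^2)·(x^2 + x) = x^4 + x^3.
Reduce using x^3 ≡ x + 1 (mod x^3 + x + 1).
Reduced: x^2 + 1.

0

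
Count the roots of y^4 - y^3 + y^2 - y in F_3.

2

Write P(y) = y^4 - y^3 + y^2 - y.
Evaluate at each of the 3 elements of F_3:
P(0) = 0 → root; P(1) = 0 → root; P(2) = 1.
Roots: {0, 1}.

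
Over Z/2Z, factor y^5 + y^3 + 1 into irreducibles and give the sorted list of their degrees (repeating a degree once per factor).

Write g(y) = y^5 + y^3 + 1.
Roots in Z/2Z: g(0) = 1; g(1) = 1.
Complete factorization: g(y) = (y^5 + y^3 + 1).
Factor degrees with multiplicity: 5 = 5.

5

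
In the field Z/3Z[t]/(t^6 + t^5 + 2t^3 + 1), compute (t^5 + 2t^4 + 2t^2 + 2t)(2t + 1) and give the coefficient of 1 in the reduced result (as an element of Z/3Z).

1

Multiply in Z/3Z[t]: (t^5 + 2t^4 + 2t^2 + 2t)·(2t + 1) = 2t^6 + 2t^5 + 2t^4 + t^3 + 2t.
Reduce using t^6 ≡ 2t^5 + t^3 + 2 (mod t^6 + t^5 + 2t^3 + 1).
Reduced: 2t^4 + 2t + 1.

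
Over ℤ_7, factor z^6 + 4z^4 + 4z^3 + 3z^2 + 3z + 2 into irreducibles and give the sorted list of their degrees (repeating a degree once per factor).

Write h(z) = z^6 + 4z^4 + 4z^3 + 3z^2 + 3z + 2.
Complete factorization: h(z) = (z^6 + 4z^4 + 4z^3 + 3z^2 + 3z + 2).
Factor degrees with multiplicity: 6 = 6.

6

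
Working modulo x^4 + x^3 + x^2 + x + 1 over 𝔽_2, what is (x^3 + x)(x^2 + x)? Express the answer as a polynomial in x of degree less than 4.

Multiply in 𝔽_2[x]: (x^3 + x)·(x^2 + x) = x^5 + x^4 + x^3 + x^2.
Reduce using x^4 ≡ x^3 + x^2 + x + 1 (mod x^4 + x^3 + x^2 + x + 1).
Reduced: x.

x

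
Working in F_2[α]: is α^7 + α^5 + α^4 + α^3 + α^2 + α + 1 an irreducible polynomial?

Yes

Write m(α) = α^7 + α^5 + α^4 + α^3 + α^2 + α + 1.
Check for roots in F_2: m(0) = 1; m(1) = 1.
No roots, so no linear factors.
Monic irreducibles of degree 2 over GF(2): α^2 + α + 1.
None of them divide m (all give nonzero remainder).
Monic irreducibles of degree 3 over GF(2): α^3 + α + 1, α^3 + α^2 + 1.
None of them divide m (all give nonzero remainder).
No irreducible factor of degree ≤ 3 exists, so m is irreducible over GF(2).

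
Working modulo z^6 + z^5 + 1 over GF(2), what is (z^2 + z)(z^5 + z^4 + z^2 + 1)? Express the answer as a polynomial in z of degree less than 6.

Multiply in GF(2)[z]: (z^2 + z)·(z^5 + z^4 + z^2 + 1) = z^7 + z^5 + z^4 + z^3 + z^2 + z.
Reduce using z^6 ≡ z^5 + 1 (mod z^6 + z^5 + 1).
Reduced: z^4 + z^3 + z^2 + 1.

z^4 + z^3 + z^2 + 1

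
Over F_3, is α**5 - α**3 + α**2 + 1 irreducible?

Write f(α) = α**5 - α**3 + α**2 + 1.
Check for roots in F_3: f(0) = 1; f(1) = 2; f(2) = 2.
No roots, so no linear factors.
Monic irreducibles of degree 2 over GF(3): α**2 + 1, α**2 + α - 1, α**2 - α - 1.
None of them divide f (all give nonzero remainder).
No irreducible factor of degree ≤ 2 exists, so f is irreducible over GF(3).

Yes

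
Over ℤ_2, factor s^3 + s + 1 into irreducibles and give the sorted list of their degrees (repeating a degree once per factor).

Write g(s) = s^3 + s + 1.
Roots in ℤ_2: g(0) = 1; g(1) = 1.
Complete factorization: g(s) = (s^3 + s + 1).
Factor degrees with multiplicity: 3 = 3.

3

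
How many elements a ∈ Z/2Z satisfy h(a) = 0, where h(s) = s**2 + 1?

1

Evaluate at each of the 2 elements of Z/2Z:
h(0) = 1; h(1) = 0 → root.
Roots: {1}.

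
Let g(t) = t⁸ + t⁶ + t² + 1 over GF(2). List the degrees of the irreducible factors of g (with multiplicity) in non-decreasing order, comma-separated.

Roots in GF(2): g(0) = 1; g(1) = 0 → root.
Linear factors from roots: (t + 1).
Complete factorization: g(t) = (t + 1)^4·(t² + t + 1)^2.
Factor degrees with multiplicity: 1 + 1 + 1 + 1 + 2 + 2 = 8.

1, 1, 1, 1, 2, 2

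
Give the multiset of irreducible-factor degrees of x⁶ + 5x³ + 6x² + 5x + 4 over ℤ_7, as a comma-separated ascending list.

Write h(x) = x⁶ + 5x³ + 6x² + 5x + 4.
Linear factors from roots: (x + 6), (x + 3), (x + 2).
Complete factorization: h(x) = (x + 2)·(x + 3)·(x + 6)·(x³ + 3x² + x + 4).
Factor degrees with multiplicity: 1 + 1 + 1 + 3 = 6.

1, 1, 1, 3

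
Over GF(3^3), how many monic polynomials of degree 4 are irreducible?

132678

By the necklace-counting formula, N_27(4) = (1/4) Σ_{d|4} μ(4/d)·27^d.
Divisors of 4: 1, 2, 4; μ(4/d) for each: 0, -1, 1.
Σ = − 27^2 + 27^4 = 530712.
N = 530712/4 = 132678.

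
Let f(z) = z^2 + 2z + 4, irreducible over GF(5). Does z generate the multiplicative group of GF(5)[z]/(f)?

|GF(5^2)^×| = 5^2 − 1 = 24. Prime factorization: 24 = 2^3·3.
f is primitive ⇔ z has order 24 in GF(5)[z]/(f), i.e. z^(24/q) ≠ 1 for each prime q | 24.
z^(12) mod f = 1
z^(8) mod f = 2z + 4.
Since z^(12) = 1, the order of z divides 12 < 24; not primitive.

No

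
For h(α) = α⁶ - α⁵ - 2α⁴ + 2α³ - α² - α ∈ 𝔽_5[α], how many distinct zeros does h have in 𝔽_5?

2

Evaluate at each of the 5 elements of 𝔽_5:
h(0) = 0 → root; h(1) = 3; h(2) = 0 → root; h(3) = 1; h(4) = 3.
Roots: {0, 2}.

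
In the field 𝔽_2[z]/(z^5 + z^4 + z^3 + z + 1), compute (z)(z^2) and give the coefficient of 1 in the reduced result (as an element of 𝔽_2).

Multiply in 𝔽_2[z]: (z)·(z^2) = z^3.
Reduced: z^3.

0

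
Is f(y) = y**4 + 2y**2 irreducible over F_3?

No

Check for roots in F_3: f(0) = 0 → root; f(1) = 0 → root; f(2) = 0 → root.
f(0) = 0, so (y) divides f(y); f is reducible.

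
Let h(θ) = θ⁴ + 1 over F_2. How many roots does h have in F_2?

1

Evaluate at each of the 2 elements of F_2:
h(0) = 1; h(1) = 0 → root.
Roots: {1}.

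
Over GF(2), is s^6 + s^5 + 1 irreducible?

Yes

Write f(s) = s^6 + s^5 + 1.
Check for roots in GF(2): f(0) = 1; f(1) = 1.
No roots, so no linear factors.
Monic irreducibles of degree 2 over GF(2): s^2 + s + 1.
None of them divide f (all give nonzero remainder).
Monic irreducibles of degree 3 over GF(2): s^3 + s + 1, s^3 + s^2 + 1.
None of them divide f (all give nonzero remainder).
No irreducible factor of degree ≤ 3 exists, so f is irreducible over GF(2).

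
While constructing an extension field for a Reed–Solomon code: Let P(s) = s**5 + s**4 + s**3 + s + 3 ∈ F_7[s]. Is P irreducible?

No

Check for roots in F_7: P(0) = 3; P(1) = 0 → root; P(2) = 5; P(3) = 0 → root; P(4) = 0 → root; P(5) = 5; P(6) = 1.
P(1) = 0, so (s − 1) divides P(s); P is reducible.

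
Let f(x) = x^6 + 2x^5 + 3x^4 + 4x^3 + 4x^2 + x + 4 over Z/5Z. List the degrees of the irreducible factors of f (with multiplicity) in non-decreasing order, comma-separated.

Roots in Z/5Z: f(0) = 4; f(1) = 4; f(2) = 0 → root; f(3) = 4; f(4) = 0 → root.
Linear factors from roots: (x + 3), (x + 1).
Complete factorization: f(x) = (x + 1)·(x + 3)·(x^2 + x + 2)·(x^2 + 2x + 4).
Factor degrees with multiplicity: 1 + 1 + 2 + 2 = 6.

1, 1, 2, 2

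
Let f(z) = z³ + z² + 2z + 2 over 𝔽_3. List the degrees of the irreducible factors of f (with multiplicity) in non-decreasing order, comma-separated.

Roots in 𝔽_3: f(0) = 2; f(1) = 0 → root; f(2) = 0 → root.
Linear factors from roots: (z + 2), (z + 1).
Complete factorization: f(z) = (z + 2)·(z + 1)^2.
Factor degrees with multiplicity: 1 + 1 + 1 = 3.

1, 1, 1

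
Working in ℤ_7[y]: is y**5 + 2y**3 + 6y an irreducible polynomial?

No

Write h(y) = y**5 + 2y**3 + 6y.
Check for roots in ℤ_7: h(0) = 0 → root; h(1) = 2; h(2) = 4; h(3) = 0 → root; h(4) = 0 → root; h(5) = 3; h(6) = 5.
h(0) = 0, so (y) divides h(y); h is reducible.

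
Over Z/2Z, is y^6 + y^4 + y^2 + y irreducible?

No

Write m(y) = y^6 + y^4 + y^2 + y.
Check for roots in Z/2Z: m(0) = 0 → root; m(1) = 0 → root.
m(0) = 0, so (y) divides m(y); m is reducible.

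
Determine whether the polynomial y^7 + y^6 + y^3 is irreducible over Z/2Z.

Write h(y) = y^7 + y^6 + y^3.
Check for roots in Z/2Z: h(0) = 0 → root; h(1) = 1.
h(0) = 0, so (y) divides h(y); h is reducible.

No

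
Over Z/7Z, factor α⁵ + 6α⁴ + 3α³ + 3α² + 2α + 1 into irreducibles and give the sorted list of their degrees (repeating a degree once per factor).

Write g(α) = α⁵ + 6α⁴ + 3α³ + 3α² + 2α + 1.
Linear factors from roots: (α + 2).
Complete factorization: g(α) = (α + 2)·(α⁴ + 4α³ + 2α² + 6α + 4).
Factor degrees with multiplicity: 1 + 4 = 5.

1, 4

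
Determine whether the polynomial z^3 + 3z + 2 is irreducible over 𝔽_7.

Yes

Write P(z) = z^3 + 3z + 2.
Check for roots in 𝔽_7: P(0) = 2; P(1) = 6; P(2) = 2; P(3) = 3; P(4) = 1; P(5) = 2; P(6) = 5.
No roots. A degree-3 polynomial over a field with no linear factor is irreducible.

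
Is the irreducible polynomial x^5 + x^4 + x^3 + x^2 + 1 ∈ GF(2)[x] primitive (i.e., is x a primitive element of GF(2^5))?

Yes

Write f(x) = x^5 + x^4 + x^3 + x^2 + 1.
|GF(2^5)^×| = 2^5 − 1 = 31. Prime factorization: 31 = 31.
f is primitive ⇔ x has order 31 in GF(2)[x]/(f), i.e. x^(31/q) ≠ 1 for each prime q | 31.
x^(1) mod f = x.
None equal 1, so x has full order 31; f is primitive.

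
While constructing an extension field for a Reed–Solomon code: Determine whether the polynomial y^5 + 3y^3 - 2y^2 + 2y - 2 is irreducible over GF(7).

No

Write P(y) = y^5 + 3y^3 - 2y^2 + 2y - 2.
Check for roots in GF(7): P(0) = 5; P(1) = 2; P(2) = 1; P(3) = 2; P(4) = 0 → root; P(5) = 0 → root; P(6) = 4.
P(4) = 0, so (y − 4) divides P(y); P is reducible.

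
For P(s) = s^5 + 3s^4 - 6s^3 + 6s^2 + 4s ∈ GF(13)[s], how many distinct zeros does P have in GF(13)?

5

Evaluate at each of the 13 elements of GF(13):
P(0) = 0 → root; P(1) = 8; P(2) = 12; P(3) = 0 → root; P(4) = 12; P(5) = 0 → root; P(6) = 0 → root; P(7) = 5; P(8) = 7; P(9) = 0 → root; P(10) = 9; P(11) = 2; P(12) = 10.
Roots: {0, 3, 5, 6, 9}.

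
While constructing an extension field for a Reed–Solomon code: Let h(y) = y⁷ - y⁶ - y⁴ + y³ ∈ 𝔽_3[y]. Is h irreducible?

Check for roots in 𝔽_3: h(0) = 0 → root; h(1) = 0 → root; h(2) = 2.
h(0) = 0, so (y) divides h(y); h is reducible.

No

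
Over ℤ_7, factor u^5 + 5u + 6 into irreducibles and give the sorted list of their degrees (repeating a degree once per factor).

1, 1, 3

Write h(u) = u^5 + 5u + 6.
Linear factors from roots: (u + 3), (u + 1).
Complete factorization: h(u) = (u + 1)·(u + 3)·(u^3 + 3u^2 + 6u + 2).
Factor degrees with multiplicity: 1 + 1 + 3 = 5.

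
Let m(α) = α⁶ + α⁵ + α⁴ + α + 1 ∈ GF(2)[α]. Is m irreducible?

Yes

Check for roots in GF(2): m(0) = 1; m(1) = 1.
No roots, so no linear factors.
Monic irreducibles of degree 2 over GF(2): α² + α + 1.
None of them divide m (all give nonzero remainder).
Monic irreducibles of degree 3 over GF(2): α³ + α + 1, α³ + α² + 1.
None of them divide m (all give nonzero remainder).
No irreducible factor of degree ≤ 3 exists, so m is irreducible over GF(2).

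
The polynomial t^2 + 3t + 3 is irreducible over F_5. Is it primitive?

Write f(t) = t^2 + 3t + 3.
|GF(5^2)^×| = 5^2 − 1 = 24. Prime factorization: 24 = 2^3·3.
f is primitive ⇔ t has order 24 in GF(5)[t]/(f), i.e. t^(24/q) ≠ 1 for each prime q | 24.
t^(12) mod f = 4.
t^(8) mod f = t + 1.
None equal 1, so t has full order 24; f is primitive.

Yes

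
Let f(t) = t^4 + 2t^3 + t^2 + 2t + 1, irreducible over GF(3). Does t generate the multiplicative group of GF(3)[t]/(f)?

No

|GF(3^4)^×| = 3^4 − 1 = 80. Prime factorization: 80 = 2^4·5.
f is primitive ⇔ t has order 80 in GF(3)[t]/(f), i.e. t^(80/q) ≠ 1 for each prime q | 80.
t^(40) mod f = 1
t^(16) mod f = 2t.
Since t^(40) = 1, the order of t divides 40 < 80; not primitive.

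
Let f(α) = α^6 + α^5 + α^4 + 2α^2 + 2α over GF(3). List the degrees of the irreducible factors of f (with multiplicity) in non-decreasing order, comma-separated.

Roots in GF(3): f(0) = 0 → root; f(1) = 1; f(2) = 1.
Linear factors from roots: (α).
Complete factorization: f(α) = (α)·(α^2 + α + 2)·(α^3 + 2α + 1).
Factor degrees with multiplicity: 1 + 2 + 3 = 6.

1, 2, 3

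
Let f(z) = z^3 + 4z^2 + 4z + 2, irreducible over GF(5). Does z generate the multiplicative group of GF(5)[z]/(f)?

|GF(5^3)^×| = 5^3 − 1 = 124. Prime factorization: 124 = 2^2·31.
f is primitive ⇔ z has order 124 in GF(5)[z]/(f), i.e. z^(124/q) ≠ 1 for each prime q | 124.
z^(62) mod f = 4.
z^(4) mod f = 2z^2 + 4z + 3.
None equal 1, so z has full order 124; f is primitive.

Yes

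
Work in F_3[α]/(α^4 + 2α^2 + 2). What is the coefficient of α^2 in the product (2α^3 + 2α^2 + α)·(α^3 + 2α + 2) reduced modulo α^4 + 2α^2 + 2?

0

Multiply in F_3[α]: (2α^3 + 2α^2 + α)·(α^3 + 2α + 2) = 2α^6 + 2α^5 + 2α^4 + 2α^3 + 2α.
Reduce using α^4 ≡ α^2 + 1 (mod α^4 + 2α^2 + 2).
Reduced: α^3 + α + 1.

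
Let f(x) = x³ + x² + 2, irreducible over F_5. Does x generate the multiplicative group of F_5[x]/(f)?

Yes

|GF(5^3)^×| = 5^3 − 1 = 124. Prime factorization: 124 = 2^2·31.
f is primitive ⇔ x has order 124 in GF(5)[x]/(f), i.e. x^(124/q) ≠ 1 for each prime q | 124.
x^(62) mod f = 4.
x^(4) mod f = x² + 3x + 2.
None equal 1, so x has full order 124; f is primitive.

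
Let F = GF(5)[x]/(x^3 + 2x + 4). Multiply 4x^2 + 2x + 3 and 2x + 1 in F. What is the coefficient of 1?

1

Multiply in GF(5)[x]: (4x^2 + 2x + 3)·(2x + 1) = 3x^3 + 3x^2 + 3x + 3.
Reduce using x^3 ≡ 3x + 1 (mod x^3 + 2x + 4).
Reduced: 3x^2 + 2x + 1.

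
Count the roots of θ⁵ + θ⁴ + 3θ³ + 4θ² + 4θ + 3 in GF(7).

1

Write g(θ) = θ⁵ + θ⁴ + 3θ³ + 4θ² + 4θ + 3.
Evaluate at each of the 7 elements of GF(7):
g(0) = 3; g(1) = 2; g(2) = 1; g(3) = 1; g(4) = 1; g(5) = 6; g(6) = 0 → root.
Roots: {6}.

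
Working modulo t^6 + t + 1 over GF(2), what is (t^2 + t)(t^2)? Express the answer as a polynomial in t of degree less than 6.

t^4 + t^3

Multiply in GF(2)[t]: (t^2 + t)·(t^2) = t^4 + t^3.
Reduced: t^4 + t^3.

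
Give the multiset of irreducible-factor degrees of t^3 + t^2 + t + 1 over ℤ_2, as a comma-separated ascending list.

1, 1, 1

Write f(t) = t^3 + t^2 + t + 1.
Roots in ℤ_2: f(0) = 1; f(1) = 0 → root.
Linear factors from roots: (t + 1).
Complete factorization: f(t) = (t + 1)^3.
Factor degrees with multiplicity: 1 + 1 + 1 = 3.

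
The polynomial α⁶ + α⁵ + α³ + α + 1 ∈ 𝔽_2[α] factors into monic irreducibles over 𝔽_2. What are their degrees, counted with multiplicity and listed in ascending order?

Write h(α) = α⁶ + α⁵ + α³ + α + 1.
Roots in 𝔽_2: h(0) = 1; h(1) = 1.
Complete factorization: h(α) = (α² + α + 1)^3.
Factor degrees with multiplicity: 2 + 2 + 2 = 6.

2, 2, 2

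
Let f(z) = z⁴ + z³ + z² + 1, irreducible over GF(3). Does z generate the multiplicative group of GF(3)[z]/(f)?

No

|GF(3^4)^×| = 3^4 − 1 = 80. Prime factorization: 80 = 2^4·5.
f is primitive ⇔ z has order 80 in GF(3)[z]/(f), i.e. z^(80/q) ≠ 1 for each prime q | 80.
z^(40) mod f = 1
z^(16) mod f = 2z³ + z² + z.
Since z^(40) = 1, the order of z divides 40 < 80; not primitive.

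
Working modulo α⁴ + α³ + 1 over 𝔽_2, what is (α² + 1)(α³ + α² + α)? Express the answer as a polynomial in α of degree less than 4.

α^2

Multiply in 𝔽_2[α]: (α² + 1)·(α³ + α² + α) = α⁵ + α⁴ + α² + α.
Reduce using α⁴ ≡ α³ + 1 (mod α⁴ + α³ + 1).
Reduced: α².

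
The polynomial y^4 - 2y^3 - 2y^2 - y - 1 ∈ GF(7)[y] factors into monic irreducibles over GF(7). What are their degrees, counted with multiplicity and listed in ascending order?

Write g(y) = y^4 - 2y^3 - 2y^2 - y - 1.
Linear factors from roots: (y + 3).
Complete factorization: g(y) = (y + 3)·(y^3 + 2y^2 - y + 2).
Factor degrees with multiplicity: 1 + 3 = 4.

1, 3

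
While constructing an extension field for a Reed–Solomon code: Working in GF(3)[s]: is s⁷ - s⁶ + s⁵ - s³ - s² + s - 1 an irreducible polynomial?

Yes

Write m(s) = s⁷ - s⁶ + s⁵ - s³ - s² + s - 1.
Check for roots in GF(3): m(0) = 2; m(1) = 2; m(2) = 1.
No roots, so no linear factors.
Monic irreducibles of degree 2 over GF(3): s² + 1, s² + s - 1, s² - s - 1.
None of them divide m (all give nonzero remainder).
Degree-3 irreducible divisors: test the 8 monic irreducibles of degree 3 over GF(3).
None of them divide m (all give nonzero remainder).
No irreducible factor of degree ≤ 3 exists, so m is irreducible over GF(3).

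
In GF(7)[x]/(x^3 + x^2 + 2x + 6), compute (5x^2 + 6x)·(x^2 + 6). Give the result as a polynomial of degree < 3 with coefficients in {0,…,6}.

5x^2 + 4x + 1

Multiply in GF(7)[x]: (5x^2 + 6x)·(x^2 + 6) = 5x^4 + 6x^3 + 2x^2 + x.
Reduce using x^3 ≡ 6x^2 + 5x + 1 (mod x^3 + x^2 + 2x + 6).
Reduced: 5x^2 + 4x + 1.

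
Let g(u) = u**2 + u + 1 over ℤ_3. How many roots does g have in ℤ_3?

1

Evaluate at each of the 3 elements of ℤ_3:
g(0) = 1; g(1) = 0 → root; g(2) = 1.
Roots: {1}.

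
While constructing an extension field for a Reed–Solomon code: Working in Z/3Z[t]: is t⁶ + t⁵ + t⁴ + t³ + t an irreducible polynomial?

No

Write m(t) = t⁶ + t⁵ + t⁴ + t³ + t.
Check for roots in Z/3Z: m(0) = 0 → root; m(1) = 2; m(2) = 2.
m(0) = 0, so (t) divides m(t); m is reducible.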